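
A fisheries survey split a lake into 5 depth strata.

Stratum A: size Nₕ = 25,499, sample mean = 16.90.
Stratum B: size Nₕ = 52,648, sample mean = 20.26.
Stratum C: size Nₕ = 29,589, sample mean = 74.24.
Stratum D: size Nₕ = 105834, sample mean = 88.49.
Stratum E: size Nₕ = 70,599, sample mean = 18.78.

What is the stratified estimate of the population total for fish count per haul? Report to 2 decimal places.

Estimate total by summing Nₕ·x̄ₕ over strata.
25499·16.90 + 52648·20.26 + 29589·74.24 + 105834·88.49 + 70599·18.78 = 430933.1 + 1066648.48 + 2196687.36 + 9365250.66 + 1325849.22 = 14385368.82.

14385368.82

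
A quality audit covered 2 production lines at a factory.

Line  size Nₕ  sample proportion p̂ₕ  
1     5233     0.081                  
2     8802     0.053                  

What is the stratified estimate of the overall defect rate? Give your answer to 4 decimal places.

Wₕ = Nₕ/N with N = 14035: 0.3729, 0.6271.
p̂_st = 0.3729·0.081 + 0.6271·0.053 ≈ 0.063440... → 0.0634.

0.0634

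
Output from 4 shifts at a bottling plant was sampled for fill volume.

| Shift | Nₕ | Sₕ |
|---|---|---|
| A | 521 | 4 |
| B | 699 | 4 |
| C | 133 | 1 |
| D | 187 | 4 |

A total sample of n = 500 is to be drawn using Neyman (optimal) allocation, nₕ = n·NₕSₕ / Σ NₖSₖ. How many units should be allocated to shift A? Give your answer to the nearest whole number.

Σ NₕSₕ = 521·4 + 699·4 + 133·1 + 187·4 = 5761.
Share for A: 2084/5761 = 0.36174.
n_A = 500 × 0.36174 = 180.871... → 181.

181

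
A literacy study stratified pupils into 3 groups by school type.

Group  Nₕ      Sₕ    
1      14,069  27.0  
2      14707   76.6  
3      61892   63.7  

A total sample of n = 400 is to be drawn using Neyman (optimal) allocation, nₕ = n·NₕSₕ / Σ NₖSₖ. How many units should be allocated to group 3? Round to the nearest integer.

289

Σ NₕSₕ = 14069·27.0 + 14707·76.6 + 61892·63.7 = 5448939.6.
Share for 3: 3942520.4/5448939.6 = 0.72354.
n_3 = 400 × 0.72354 = 289.416... → 289.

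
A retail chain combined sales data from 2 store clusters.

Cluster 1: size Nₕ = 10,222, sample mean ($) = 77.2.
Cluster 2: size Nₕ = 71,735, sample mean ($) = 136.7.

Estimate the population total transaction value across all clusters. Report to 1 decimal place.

Estimate total by summing Nₕ·x̄ₕ over strata.
10222·77.2 + 71735·136.7 = 789138.4 + 9806174.5 = 10595312.9.

10595312.9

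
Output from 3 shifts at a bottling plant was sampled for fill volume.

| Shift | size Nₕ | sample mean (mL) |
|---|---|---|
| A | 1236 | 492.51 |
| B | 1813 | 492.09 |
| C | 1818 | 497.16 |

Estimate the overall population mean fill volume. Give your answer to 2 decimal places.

N = 1236 + 1813 + 1818 = 4867.
Weight each subgroup mean by Nₕ/N and sum.
Σ Nₕx̄ₕ = 1236·492.51 + 1813·492.09 + 1818·497.16 = 608742.36 + 892159.17 + 903836.88 = 2404738.41.
Divide by N: 2404738.41 / 4867 = 494.0905... → 494.09.

494.09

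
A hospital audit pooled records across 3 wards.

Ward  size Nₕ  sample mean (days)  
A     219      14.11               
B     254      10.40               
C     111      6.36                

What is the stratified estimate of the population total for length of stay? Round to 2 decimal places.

6437.65

Population total = Σ Nₕ·x̄ₕ (each stratum's size times its mean).
219·14.11 + 254·10.40 + 111·6.36 = 3090.09 + 2641.6 + 705.96 = 6437.65.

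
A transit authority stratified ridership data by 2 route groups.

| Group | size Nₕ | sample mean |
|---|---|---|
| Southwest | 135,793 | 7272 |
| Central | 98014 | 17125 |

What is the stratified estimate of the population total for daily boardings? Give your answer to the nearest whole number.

2665976446

Population total = Σ Nₕ·x̄ₕ (each stratum's size times its mean).
135793·7272 + 98014·17125 = 987486696 + 1678489750 = 2665976446.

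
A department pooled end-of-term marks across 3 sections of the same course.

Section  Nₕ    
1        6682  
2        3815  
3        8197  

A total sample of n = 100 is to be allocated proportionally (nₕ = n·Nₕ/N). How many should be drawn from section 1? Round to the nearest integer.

36

Share of section 1 = 6682/18694 = 0.35744.
Allocate 100 × 0.35744 = 35.744... → 36.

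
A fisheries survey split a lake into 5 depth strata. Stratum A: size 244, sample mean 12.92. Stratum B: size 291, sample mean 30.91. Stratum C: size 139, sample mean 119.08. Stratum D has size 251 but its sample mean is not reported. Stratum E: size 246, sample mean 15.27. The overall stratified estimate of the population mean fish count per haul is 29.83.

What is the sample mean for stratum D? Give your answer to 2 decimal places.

9.86

Σ Nₕx̄ₕ = N·μ, so 251·x̄_D = 1171·29.83 − (244·12.92 + 291·30.91 + 139·119.08 + 246·15.27).
= 34930.93 − 32455.83 = 2475.1.
x̄_D = 2475.1 / 251 = 9.8610... → 9.86.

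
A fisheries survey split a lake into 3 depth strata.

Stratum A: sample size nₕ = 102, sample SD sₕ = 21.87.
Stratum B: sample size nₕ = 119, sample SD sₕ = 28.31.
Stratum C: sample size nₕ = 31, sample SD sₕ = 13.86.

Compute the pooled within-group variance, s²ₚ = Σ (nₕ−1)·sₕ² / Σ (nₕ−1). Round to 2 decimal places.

Degrees of freedom: 101 + 118 + 30 = 249.
Σ(nₕ−1)sₕ² = 101·478.2969 + 118·801.4561 + 30·192.0996 = 148642.7947.
s²ₚ = 148642.7947 / 249 = 596.9590... → 596.96.

596.96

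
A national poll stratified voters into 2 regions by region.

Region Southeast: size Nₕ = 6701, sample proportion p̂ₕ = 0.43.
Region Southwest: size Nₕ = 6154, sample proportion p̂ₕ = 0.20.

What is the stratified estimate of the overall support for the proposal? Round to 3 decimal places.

N = 6701 + 6154 = 12855.
Overall proportion = Σ (Nₕ/N)·p̂ₕ.
Σ Nₕp̂ₕ = 2881.43 + 1230.8 = 4112.23.
4112.23 / 12855 = 0.31989... → 0.320.

0.320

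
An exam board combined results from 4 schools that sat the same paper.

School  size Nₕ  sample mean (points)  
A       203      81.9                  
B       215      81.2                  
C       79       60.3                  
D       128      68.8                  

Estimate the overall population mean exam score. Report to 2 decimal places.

76.25

x̄_st = (Σ Nₕx̄ₕ) / (Σ Nₕ) = (203·81.9 + 215·81.2 + 79·60.3 + 128·68.8) / 625
= 47653.8 / 625 = 76.2461... → 76.25.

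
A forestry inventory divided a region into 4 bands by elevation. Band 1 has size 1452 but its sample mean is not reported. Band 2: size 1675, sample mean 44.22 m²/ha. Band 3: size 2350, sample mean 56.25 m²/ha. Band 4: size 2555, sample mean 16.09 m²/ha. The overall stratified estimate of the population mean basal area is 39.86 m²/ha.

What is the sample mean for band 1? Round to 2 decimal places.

50.13

Σ Nₕx̄ₕ = N·μ, so 1452·x̄_1 = 8032·39.86 − (1675·44.22 + 2350·56.25 + 2555·16.09).
= 320155.52 − 247365.95 = 72789.57.
x̄_1 = 72789.57 / 1452 = 50.1306... → 50.13.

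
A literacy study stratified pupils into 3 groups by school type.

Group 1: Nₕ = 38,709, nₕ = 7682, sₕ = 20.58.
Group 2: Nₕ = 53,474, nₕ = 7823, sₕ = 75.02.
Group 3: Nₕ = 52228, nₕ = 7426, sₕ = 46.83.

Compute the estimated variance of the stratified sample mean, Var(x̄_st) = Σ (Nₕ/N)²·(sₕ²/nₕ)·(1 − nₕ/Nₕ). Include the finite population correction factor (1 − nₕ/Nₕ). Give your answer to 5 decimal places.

0.12052

N = 144411. Term for each stratum: Wₕ²sₕ²/nₕ·(1−nₕ/Nₕ).
Var(x̄_st) = 0.00317517 + 0.08421185 + 0.03313551 = 0.12052253 → 0.12052.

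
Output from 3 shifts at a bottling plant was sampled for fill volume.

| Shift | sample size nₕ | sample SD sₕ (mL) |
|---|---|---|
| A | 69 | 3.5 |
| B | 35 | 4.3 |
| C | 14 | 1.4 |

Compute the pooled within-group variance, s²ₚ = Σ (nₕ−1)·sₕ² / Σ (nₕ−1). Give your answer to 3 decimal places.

12.932

Degrees of freedom: 68 + 34 + 13 = 115.
Σ(nₕ−1)sₕ² = 68·12.25 + 34·18.49 + 13·1.96 = 1487.14.
s²ₚ = 1487.14 / 115 = 12.93165... → 12.932.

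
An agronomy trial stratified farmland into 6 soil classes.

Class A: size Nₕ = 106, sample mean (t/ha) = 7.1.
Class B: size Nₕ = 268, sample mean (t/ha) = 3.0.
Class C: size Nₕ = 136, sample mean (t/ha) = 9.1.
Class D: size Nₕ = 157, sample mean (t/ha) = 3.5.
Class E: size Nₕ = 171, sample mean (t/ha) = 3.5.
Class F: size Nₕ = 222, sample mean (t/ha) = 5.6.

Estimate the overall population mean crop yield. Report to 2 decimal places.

x̄_st = (Σ Nₕx̄ₕ) / (Σ Nₕ) = (106·7.1 + 268·3.0 + 136·9.1 + 157·3.5 + 171·3.5 + 222·5.6) / 1060
= 5185.4 / 1060 = 4.8919... → 4.89.

4.89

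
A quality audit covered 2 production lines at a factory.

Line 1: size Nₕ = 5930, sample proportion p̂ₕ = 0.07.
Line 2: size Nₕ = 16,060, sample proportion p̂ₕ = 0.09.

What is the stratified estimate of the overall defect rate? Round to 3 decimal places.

N = 5930 + 16060 = 21990.
Overall proportion = Σ (Nₕ/N)·p̂ₕ.
Σ Nₕp̂ₕ = 415.1 + 1445.4 = 1860.5.
1860.5 / 21990 = 0.08461... → 0.085.

0.085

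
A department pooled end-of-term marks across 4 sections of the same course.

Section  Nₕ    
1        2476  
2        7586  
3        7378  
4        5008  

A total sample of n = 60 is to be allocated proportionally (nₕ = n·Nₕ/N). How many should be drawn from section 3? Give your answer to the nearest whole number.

N = 2476 + 7586 + 7378 + 5008 = 22448.
n_3 = 60·7378/22448 = 19.720... → 20.

20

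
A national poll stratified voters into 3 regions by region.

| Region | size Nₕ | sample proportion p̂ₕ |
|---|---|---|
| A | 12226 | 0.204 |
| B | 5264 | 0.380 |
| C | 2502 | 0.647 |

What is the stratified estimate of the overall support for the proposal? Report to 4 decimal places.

N = 12226 + 5264 + 2502 = 19992.
Overall proportion = Σ (Nₕ/N)·p̂ₕ.
Σ Nₕp̂ₕ = 2494.104 + 2000.32 + 1618.794 = 6113.218.
6113.218 / 19992 = 0.305783... → 0.3058.

0.3058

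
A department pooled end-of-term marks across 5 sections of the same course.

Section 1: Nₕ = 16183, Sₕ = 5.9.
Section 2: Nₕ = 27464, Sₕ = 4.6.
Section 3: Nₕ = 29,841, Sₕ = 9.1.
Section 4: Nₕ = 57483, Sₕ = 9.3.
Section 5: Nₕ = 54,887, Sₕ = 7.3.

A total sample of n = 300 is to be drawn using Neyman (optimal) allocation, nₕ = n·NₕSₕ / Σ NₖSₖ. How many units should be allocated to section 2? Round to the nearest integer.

27

Σ NₕSₕ = 16183·5.9 + 27464·4.6 + 29841·9.1 + 57483·9.3 + 54887·7.3 = 1428634.2.
Share for 2: 126334.4/1428634.2 = 0.08843.
n_2 = 300 × 0.08843 = 26.529... → 27.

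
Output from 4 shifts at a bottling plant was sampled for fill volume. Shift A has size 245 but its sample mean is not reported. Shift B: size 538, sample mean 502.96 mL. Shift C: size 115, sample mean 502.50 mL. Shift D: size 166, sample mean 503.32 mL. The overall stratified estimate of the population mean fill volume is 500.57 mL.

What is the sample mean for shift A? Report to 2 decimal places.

N = 245 + 538 + 115 + 166 = 1064.
Overall total = μ·N = 500.57·1064 = 532606.48.
Subtract the known strata: 538·502.96 + 115·502.50 + 166·503.32 = 411931.1.
Remaining total for shift A: 532606.48 − 411931.1 = 120675.38.
Divide by its size: 120675.38 / 245 = 492.5526... → 492.55.

492.55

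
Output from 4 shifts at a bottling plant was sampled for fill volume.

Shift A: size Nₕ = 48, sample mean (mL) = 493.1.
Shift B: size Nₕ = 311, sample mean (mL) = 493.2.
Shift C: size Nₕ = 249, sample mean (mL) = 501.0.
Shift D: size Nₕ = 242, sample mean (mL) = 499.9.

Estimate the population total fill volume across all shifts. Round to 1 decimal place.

422778.8

A: 48·493.1 = 23668.8
B: 311·493.2 = 153385.2
C: 249·501.0 = 124749
D: 242·499.9 = 120975.8
τ̂ = Σ Nₕx̄ₕ = 422778.8.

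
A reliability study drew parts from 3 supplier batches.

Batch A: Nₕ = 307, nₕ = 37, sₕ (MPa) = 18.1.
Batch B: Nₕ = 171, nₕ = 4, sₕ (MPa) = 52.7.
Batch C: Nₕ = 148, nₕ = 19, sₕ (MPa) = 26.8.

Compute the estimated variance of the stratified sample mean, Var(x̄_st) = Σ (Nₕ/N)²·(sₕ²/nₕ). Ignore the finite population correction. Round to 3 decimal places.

56.051

N = 626. Term for each stratum: Wₕ²sₕ²/nₕ.
Var(x̄_st) = 2.129529 + 51.808950 + 2.112957 = 56.051437 → 56.051.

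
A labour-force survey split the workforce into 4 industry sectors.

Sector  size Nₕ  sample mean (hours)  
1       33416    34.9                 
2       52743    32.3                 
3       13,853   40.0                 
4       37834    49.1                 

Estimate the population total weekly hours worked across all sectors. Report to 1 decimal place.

Population total = Σ Nₕ·x̄ₕ (each stratum's size times its mean).
33416·34.9 + 52743·32.3 + 13853·40.0 + 37834·49.1 = 1166218.4 + 1703598.9 + 554120 + 1857649.4 = 5281586.7.

5281586.7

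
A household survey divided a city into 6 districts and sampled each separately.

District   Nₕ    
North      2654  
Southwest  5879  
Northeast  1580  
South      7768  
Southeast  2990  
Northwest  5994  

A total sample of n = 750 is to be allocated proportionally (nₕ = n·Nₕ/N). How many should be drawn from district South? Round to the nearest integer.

N = 2654 + 5879 + 1580 + 7768 + 2990 + 5994 = 26865.
n_South = 750·7768/26865 = 216.862... → 217.

217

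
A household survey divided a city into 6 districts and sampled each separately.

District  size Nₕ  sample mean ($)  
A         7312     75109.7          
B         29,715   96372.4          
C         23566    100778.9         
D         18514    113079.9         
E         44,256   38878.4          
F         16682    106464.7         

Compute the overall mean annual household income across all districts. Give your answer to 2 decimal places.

N = 7312 + 29715 + 23566 + 18514 + 44256 + 16682 = 140045.
The stratified mean weights each stratum mean by its population share Nₕ/N.
Σ Nₕx̄ₕ = 7312·75109.7 + 29715·96372.4 + 23566·100778.9 + 18514·113079.9 + 44256·38878.4 + 16682·106464.7 = 549202126.4 + 2863705866 + 2374955557.4 + 2093561268.6 + 1720602470.4 + 1776044125.4 = 11378071414.2.
Divide by N: 11378071414.2 / 140045 = 81245.8239... → 81245.82.

81245.82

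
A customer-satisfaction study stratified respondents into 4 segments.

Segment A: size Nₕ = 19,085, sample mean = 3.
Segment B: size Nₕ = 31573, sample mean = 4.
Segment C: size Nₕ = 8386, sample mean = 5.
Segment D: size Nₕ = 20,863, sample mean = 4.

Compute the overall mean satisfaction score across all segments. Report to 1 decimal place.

N = 79907; weights Wₕ = Nₕ/N = (0.2388, 0.3951, 0.1049, 0.2611).
x̄_st = Σ Wₕ·x̄ₕ = 0.2388·3 + 0.3951·4 + 0.1049·5 + 0.2611·4 ≈ 3.866...
→ 3.9.

3.9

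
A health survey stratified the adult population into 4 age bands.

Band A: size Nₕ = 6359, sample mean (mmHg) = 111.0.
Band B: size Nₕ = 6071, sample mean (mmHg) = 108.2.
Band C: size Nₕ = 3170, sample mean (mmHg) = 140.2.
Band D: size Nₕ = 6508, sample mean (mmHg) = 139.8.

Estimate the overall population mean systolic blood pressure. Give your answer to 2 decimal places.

122.90

N = 6359 + 6071 + 3170 + 6508 = 22108.
The stratified mean weights each stratum mean by its population share Nₕ/N.
Σ Nₕx̄ₕ = 6359·111.0 + 6071·108.2 + 3170·140.2 + 6508·139.8 = 705849 + 656882.2 + 444434 + 909818.4 = 2716983.6.
Divide by N: 2716983.6 / 22108 = 122.8959... → 122.90.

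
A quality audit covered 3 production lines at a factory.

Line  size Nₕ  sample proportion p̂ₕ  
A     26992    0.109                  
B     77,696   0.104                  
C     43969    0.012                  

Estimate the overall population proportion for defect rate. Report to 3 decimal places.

0.078

N = 26992 + 77696 + 43969 = 148657.
Overall proportion = Σ (Nₕ/N)·p̂ₕ.
Σ Nₕp̂ₕ = 2942.128 + 8080.384 + 527.628 = 11550.14.
11550.14 / 148657 = 0.07770... → 0.078.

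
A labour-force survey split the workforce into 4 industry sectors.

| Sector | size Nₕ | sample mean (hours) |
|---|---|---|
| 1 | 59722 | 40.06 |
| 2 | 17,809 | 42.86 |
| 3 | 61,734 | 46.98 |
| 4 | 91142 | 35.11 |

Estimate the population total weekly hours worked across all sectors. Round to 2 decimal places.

9256016.00

Estimate total by summing Nₕ·x̄ₕ over strata.
59722·40.06 + 17809·42.86 + 61734·46.98 + 91142·35.11 = 2392463.32 + 763293.74 + 2900263.32 + 3199995.62 = 9256016.00.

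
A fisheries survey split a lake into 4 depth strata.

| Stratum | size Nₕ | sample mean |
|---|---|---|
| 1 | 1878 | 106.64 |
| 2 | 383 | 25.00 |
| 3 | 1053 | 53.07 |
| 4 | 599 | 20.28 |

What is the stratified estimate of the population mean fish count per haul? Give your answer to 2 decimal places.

71.01

N = 3913; weights Wₕ = Nₕ/N = (0.4799, 0.0979, 0.2691, 0.1531).
x̄_st = Σ Wₕ·x̄ₕ = 0.4799·106.64 + 0.0979·25.00 + 0.2691·53.07 + 0.1531·20.28 ≈ 71.0134...
→ 71.01.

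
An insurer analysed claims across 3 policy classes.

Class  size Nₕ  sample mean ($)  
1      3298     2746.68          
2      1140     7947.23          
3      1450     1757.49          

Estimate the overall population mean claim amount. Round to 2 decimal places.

3509.98

N = 3298 + 1140 + 1450 = 5888.
The stratified mean weights each stratum mean by its population share Nₕ/N.
Σ Nₕx̄ₕ = 3298·2746.68 + 1140·7947.23 + 1450·1757.49 = 9058550.64 + 9059842.2 + 2548360.5 = 20666753.34.
Divide by N: 20666753.34 / 5888 = 3509.9785... → 3509.98.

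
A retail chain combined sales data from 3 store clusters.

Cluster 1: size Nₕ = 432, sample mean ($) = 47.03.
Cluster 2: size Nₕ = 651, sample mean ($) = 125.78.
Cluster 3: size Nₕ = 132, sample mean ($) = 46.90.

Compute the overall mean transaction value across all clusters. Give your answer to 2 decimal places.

x̄_st = (Σ Nₕx̄ₕ) / (Σ Nₕ) = (432·47.03 + 651·125.78 + 132·46.90) / 1215
= 108390.54 / 1215 = 89.2103... → 89.21.

89.21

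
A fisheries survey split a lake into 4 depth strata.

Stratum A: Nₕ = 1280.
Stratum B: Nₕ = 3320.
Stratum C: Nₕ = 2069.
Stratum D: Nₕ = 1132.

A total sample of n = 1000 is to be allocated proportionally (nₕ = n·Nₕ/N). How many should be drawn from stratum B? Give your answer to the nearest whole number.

N = 1280 + 3320 + 2069 + 1132 = 7801.
n_B = 1000·3320/7801 = 425.586... → 426.

426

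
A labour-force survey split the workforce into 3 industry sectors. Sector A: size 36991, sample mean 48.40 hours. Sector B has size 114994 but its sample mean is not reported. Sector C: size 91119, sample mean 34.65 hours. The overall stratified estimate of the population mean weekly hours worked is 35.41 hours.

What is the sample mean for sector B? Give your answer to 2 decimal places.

N = 36991 + 114994 + 91119 = 243104.
Overall total = μ·N = 35.41·243104 = 8608312.64.
Subtract the known strata: 36991·48.40 + 91119·34.65 = 4947637.75.
Remaining total for sector B: 8608312.64 − 4947637.75 = 3660674.89.
Divide by its size: 3660674.89 / 114994 = 31.8336... → 31.83.

31.83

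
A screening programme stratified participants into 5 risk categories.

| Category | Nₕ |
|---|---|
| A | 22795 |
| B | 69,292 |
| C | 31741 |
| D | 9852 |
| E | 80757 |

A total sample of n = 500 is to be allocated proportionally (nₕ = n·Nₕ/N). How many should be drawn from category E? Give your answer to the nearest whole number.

Share of category E = 80757/214437 = 0.37660.
Allocate 500 × 0.37660 = 188.300... → 188.

188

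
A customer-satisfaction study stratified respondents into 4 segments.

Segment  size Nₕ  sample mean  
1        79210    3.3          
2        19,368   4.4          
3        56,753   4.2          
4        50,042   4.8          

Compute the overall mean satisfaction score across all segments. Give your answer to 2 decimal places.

4.02

N = 205373; weights Wₕ = Nₕ/N = (0.3857, 0.0943, 0.2763, 0.2437).
x̄_st = Σ Wₕ·x̄ₕ = 0.3857·3.3 + 0.0943·4.4 + 0.2763·4.2 + 0.2437·4.8 ≈ 4.0179...
→ 4.02.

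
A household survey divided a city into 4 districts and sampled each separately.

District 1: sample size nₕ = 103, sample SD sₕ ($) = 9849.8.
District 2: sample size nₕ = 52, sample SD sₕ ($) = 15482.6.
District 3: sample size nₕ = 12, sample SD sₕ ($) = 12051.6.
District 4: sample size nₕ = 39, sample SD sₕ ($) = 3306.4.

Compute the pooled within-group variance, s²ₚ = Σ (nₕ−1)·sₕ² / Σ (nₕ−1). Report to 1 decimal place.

1: (103−1)·9849.8² = 102·97018560.04 = 9895893124.08
2: (52−1)·15482.6² = 51·239710902.76 = 12225256040.76
3: (12−1)·12051.6² = 11·145241062.56 = 1597651688.16
4: (39−1)·3306.4² = 38·10932280.96 = 415426676.48
Numerator = 24134227529.48; denominator = Σ(nₕ−1) = 202.
s²ₚ = 24134227529.48/202 = 119476373.908... → 119476373.9.

119476373.9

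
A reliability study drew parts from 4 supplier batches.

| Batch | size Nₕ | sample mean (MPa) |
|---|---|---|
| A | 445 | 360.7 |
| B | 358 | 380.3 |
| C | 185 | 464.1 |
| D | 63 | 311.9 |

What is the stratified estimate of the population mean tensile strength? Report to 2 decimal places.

N = 445 + 358 + 185 + 63 = 1051.
Weight each subgroup mean by Nₕ/N and sum.
Σ Nₕx̄ₕ = 445·360.7 + 358·380.3 + 185·464.1 + 63·311.9 = 160511.5 + 136147.4 + 85858.5 + 19649.7 = 402167.1.
Divide by N: 402167.1 / 1051 = 382.6519... → 382.65.

382.65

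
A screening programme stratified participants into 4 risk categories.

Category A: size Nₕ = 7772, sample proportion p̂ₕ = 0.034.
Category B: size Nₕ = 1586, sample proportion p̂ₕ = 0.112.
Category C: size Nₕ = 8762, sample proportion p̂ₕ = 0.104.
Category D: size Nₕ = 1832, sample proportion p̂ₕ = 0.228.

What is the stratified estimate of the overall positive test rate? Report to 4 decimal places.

N = 7772 + 1586 + 8762 + 1832 = 19952.
Overall proportion = Σ (Nₕ/N)·p̂ₕ.
Σ Nₕp̂ₕ = 264.248 + 177.632 + 911.248 + 417.696 = 1770.824.
1770.824 / 19952 = 0.088754... → 0.0888.

0.0888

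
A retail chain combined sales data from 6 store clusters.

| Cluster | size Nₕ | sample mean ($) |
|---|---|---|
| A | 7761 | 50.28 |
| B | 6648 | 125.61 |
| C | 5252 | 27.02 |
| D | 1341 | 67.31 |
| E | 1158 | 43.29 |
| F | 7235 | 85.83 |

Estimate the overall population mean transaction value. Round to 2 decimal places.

N = 29395; weights Wₕ = Nₕ/N = (0.2640, 0.2262, 0.1787, 0.0456, 0.0394, 0.2461).
x̄_st = Σ Wₕ·x̄ₕ = 0.2640·50.28 + 0.2262·125.61 + 0.1787·27.02 + 0.0456·67.31 + 0.0394·43.29 + 0.2461·85.83 ≈ 72.4123...
→ 72.41.

72.41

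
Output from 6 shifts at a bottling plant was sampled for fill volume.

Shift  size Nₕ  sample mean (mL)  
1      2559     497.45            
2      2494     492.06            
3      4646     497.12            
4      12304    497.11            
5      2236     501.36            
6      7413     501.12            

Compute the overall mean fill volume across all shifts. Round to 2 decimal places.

497.98

N = 2559 + 2494 + 4646 + 12304 + 2236 + 7413 = 31652.
Overall mean = Σ (Nₕ/N)·x̄ₕ — weight by population share, not a simple average.
Σ Nₕx̄ₕ = 2559·497.45 + 2494·492.06 + 4646·497.12 + 12304·497.11 + 2236·501.36 + 7413·501.12 = 1272974.55 + 1227197.64 + 2309619.52 + 6116441.44 + 1121040.96 + 3714802.56 = 15762076.67.
Divide by N: 15762076.67 / 31652 = 497.9804... → 497.98.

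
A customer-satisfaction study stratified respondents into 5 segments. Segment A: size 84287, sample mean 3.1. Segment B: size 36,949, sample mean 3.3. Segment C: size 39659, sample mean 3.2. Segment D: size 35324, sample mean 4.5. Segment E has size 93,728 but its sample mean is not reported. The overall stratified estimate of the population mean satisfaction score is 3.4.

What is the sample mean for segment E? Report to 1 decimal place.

Σ Nₕx̄ₕ = N·μ, so 93728·x̄_E = 289947·3.4 − (84287·3.1 + 36949·3.3 + 39659·3.2 + 35324·4.5).
= 985819.8 − 669088.2 = 316731.6.
x̄_E = 316731.6 / 93728 = 3.379... → 3.4.

3.4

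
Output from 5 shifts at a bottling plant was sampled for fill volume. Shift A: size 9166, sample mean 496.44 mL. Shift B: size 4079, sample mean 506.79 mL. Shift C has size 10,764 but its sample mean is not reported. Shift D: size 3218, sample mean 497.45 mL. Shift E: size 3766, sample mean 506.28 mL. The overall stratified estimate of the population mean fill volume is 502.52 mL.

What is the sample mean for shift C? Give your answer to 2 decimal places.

506.28

N = 9166 + 4079 + 10764 + 3218 + 3766 = 30993.
Overall total = μ·N = 502.52·30993 = 15574602.36.
Subtract the known strata: 9166·496.44 + 4079·506.79 + 3218·497.45 + 3766·506.28 = 10125010.03.
Remaining total for shift C: 15574602.36 − 10125010.03 = 5449592.33.
Divide by its size: 5449592.33 / 10764 = 506.2795... → 506.28.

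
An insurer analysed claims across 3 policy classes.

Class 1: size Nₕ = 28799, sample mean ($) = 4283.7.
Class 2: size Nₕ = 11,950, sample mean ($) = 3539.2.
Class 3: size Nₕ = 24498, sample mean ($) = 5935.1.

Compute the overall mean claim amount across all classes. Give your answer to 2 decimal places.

N = 65247; weights Wₕ = Nₕ/N = (0.4414, 0.1832, 0.3755).
x̄_st = Σ Wₕ·x̄ₕ = 0.4414·4283.7 + 0.1832·3539.2 + 0.3755·5935.1 ≈ 4767.3885...
→ 4767.39.

4767.39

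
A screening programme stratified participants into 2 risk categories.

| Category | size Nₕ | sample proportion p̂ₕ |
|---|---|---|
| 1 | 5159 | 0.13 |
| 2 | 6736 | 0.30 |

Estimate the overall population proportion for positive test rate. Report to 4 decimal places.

0.2263

N = 5159 + 6736 = 11895.
Overall proportion = Σ (Nₕ/N)·p̂ₕ.
Σ Nₕp̂ₕ = 670.67 + 2020.8 = 2691.47.
2691.47 / 11895 = 0.226269... → 0.2263.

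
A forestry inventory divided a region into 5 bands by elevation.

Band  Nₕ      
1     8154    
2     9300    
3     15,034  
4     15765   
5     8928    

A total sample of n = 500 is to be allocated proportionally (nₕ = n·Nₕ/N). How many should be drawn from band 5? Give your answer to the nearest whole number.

Share of band 5 = 8928/57181 = 0.15614.
Allocate 500 × 0.15614 = 78.068... → 78.

78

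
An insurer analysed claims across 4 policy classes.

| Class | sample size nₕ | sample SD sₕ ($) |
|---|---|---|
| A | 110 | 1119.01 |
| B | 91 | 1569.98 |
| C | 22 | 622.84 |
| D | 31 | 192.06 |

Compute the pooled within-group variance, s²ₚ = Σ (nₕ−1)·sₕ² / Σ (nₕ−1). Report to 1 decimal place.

1470305.9

Degrees of freedom: 109 + 90 + 21 + 30 = 250.
Σ(nₕ−1)sₕ² = 109·1252183.3801 + 90·2464837.2004 + 21·387929.6656 + 30·36887.0436 = 367576470.7525.
s²ₚ = 367576470.7525 / 250 = 1470305.883... → 1470305.9.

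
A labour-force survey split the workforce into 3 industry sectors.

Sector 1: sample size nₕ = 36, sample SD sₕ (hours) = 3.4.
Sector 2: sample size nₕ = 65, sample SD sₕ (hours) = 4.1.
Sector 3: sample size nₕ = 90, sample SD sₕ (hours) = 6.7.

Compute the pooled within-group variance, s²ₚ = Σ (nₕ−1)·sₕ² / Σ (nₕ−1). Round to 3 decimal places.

Degrees of freedom: 35 + 64 + 89 = 188.
Σ(nₕ−1)sₕ² = 35·11.56 + 64·16.81 + 89·44.89 = 5475.65.
s²ₚ = 5475.65 / 188 = 29.12580... → 29.126.

29.126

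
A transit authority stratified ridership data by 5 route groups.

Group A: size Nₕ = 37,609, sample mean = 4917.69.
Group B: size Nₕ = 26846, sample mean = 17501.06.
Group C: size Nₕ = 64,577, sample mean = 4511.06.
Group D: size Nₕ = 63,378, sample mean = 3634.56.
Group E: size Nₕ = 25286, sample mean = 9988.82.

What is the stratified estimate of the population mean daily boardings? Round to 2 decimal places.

6564.30

x̄_st = (Σ Nₕx̄ₕ) / (Σ Nₕ) = (37609·4917.69 + 26846·17501.06 + 64577·4511.06 + 63378·3634.56 + 25286·9988.82) / 217696
= 1429022027.79 / 217696 = 6564.3008... → 6564.30.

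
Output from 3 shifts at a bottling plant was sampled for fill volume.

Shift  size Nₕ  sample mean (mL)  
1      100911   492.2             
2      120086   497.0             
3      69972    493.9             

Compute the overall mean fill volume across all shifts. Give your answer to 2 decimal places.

494.59

N = 290969; weights Wₕ = Nₕ/N = (0.3468, 0.4127, 0.2405).
x̄_st = Σ Wₕ·x̄ₕ = 0.3468·492.2 + 0.4127·497.0 + 0.2405·493.9 ≈ 494.5898...
→ 494.59.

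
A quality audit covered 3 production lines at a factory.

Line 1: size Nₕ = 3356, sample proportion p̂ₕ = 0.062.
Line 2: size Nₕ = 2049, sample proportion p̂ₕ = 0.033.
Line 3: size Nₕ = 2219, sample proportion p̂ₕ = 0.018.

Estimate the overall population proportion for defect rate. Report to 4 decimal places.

Wₕ = Nₕ/N with N = 7624: 0.4402, 0.2688, 0.2911.
p̂_st = 0.4402·0.062 + 0.2688·0.033 + 0.2911·0.018 ≈ 0.041400... → 0.0414.

0.0414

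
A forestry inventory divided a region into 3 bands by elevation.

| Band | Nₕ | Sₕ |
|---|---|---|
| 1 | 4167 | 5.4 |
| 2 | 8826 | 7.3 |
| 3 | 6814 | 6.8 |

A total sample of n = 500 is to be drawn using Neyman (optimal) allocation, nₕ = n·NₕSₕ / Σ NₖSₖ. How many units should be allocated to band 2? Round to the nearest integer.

1: NₕSₕ = 4167·5.4 = 22501.8
2: NₕSₕ = 8826·7.3 = 64429.8
3: NₕSₕ = 6814·6.8 = 46335.2
Σ NₕSₕ = 133266.8.
n_2 = 500·64429.8/133266.8 = 241.732... → 242.

242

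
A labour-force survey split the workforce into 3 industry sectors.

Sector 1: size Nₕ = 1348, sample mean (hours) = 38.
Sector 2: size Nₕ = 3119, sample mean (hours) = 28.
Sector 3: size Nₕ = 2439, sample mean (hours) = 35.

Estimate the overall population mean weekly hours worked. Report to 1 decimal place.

x̄_st = (Σ Nₕx̄ₕ) / (Σ Nₕ) = (1348·38 + 3119·28 + 2439·35) / 6906
= 223921 / 6906 = 32.424... → 32.4.

32.4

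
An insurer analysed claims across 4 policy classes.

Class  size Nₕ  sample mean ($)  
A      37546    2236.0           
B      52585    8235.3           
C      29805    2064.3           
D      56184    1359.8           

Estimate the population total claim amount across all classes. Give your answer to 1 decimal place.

654931571.2

Population total = Σ Nₕ·x̄ₕ (each stratum's size times its mean).
37546·2236.0 + 52585·8235.3 + 29805·2064.3 + 56184·1359.8 = 83952856 + 433053250.5 + 61526461.5 + 76399003.2 = 654931571.2.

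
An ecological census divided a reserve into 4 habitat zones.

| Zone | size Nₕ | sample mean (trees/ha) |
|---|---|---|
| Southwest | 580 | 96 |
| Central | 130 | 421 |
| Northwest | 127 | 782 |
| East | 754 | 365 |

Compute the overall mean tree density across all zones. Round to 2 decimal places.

304.80

N = 580 + 130 + 127 + 754 = 1591.
Overall mean = Σ (Nₕ/N)·x̄ₕ — weight by population share, not a simple average.
Σ Nₕx̄ₕ = 580·96 + 130·421 + 127·782 + 754·365 = 55680 + 54730 + 99314 + 275210 = 484934.
Divide by N: 484934 / 1591 = 304.7982... → 304.80.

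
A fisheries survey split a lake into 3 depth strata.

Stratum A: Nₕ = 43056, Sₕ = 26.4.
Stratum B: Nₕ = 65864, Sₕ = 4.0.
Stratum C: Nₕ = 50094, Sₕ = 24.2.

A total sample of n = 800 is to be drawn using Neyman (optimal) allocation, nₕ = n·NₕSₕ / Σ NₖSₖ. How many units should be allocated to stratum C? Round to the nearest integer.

Σ NₕSₕ = 43056·26.4 + 65864·4.0 + 50094·24.2 = 2612409.2.
Share for C: 1212274.8/2612409.2 = 0.46404.
n_C = 800 × 0.46404 = 371.236... → 371.

371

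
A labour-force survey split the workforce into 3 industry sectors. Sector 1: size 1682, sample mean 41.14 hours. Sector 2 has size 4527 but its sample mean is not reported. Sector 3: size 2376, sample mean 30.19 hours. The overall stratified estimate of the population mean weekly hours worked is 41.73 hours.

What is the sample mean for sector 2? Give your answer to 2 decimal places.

N = 1682 + 4527 + 2376 = 8585.
Overall total = μ·N = 41.73·8585 = 358252.05.
Subtract the known strata: 1682·41.14 + 2376·30.19 = 140928.92.
Remaining total for sector 2: 358252.05 − 140928.92 = 217323.13.
Divide by its size: 217323.13 / 4527 = 48.0060... → 48.01.

48.01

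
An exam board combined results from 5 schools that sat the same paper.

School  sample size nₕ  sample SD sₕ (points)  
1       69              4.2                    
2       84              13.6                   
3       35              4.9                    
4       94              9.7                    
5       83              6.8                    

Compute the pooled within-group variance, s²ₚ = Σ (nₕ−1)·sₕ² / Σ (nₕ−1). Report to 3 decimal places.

1: (69−1)·4.2² = 68·17.64 = 1199.52
2: (84−1)·13.6² = 83·184.96 = 15351.68
3: (35−1)·4.9² = 34·24.01 = 816.34
4: (94−1)·9.7² = 93·94.09 = 8750.37
5: (83−1)·6.8² = 82·46.24 = 3791.68
Numerator = 29909.59; denominator = Σ(nₕ−1) = 360.
s²ₚ = 29909.59/360 = 83.08219... → 83.082.

83.082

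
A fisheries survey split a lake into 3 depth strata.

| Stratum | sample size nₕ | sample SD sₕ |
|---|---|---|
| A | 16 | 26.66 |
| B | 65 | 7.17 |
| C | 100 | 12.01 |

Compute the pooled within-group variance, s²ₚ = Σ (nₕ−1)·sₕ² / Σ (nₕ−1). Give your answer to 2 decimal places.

158.60

Degrees of freedom: 15 + 64 + 99 = 178.
Σ(nₕ−1)sₕ² = 15·710.7556 + 64·51.4089 + 99·144.2401 = 28231.2735.
s²ₚ = 28231.2735 / 178 = 158.6027... → 158.60.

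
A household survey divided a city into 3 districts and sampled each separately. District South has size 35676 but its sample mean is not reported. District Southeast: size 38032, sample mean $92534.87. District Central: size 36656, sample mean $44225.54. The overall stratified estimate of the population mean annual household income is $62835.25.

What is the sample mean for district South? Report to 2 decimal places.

50295.21

Σ Nₕx̄ₕ = N·μ, so 35676·x̄_South = 110364·62835.25 − (38032·92534.87 + 36656·44225.54).
= 6934749531 − 5140417570.08 = 1794331960.92.
x̄_South = 1794331960.92 / 35676 = 50295.2114... → 50295.21.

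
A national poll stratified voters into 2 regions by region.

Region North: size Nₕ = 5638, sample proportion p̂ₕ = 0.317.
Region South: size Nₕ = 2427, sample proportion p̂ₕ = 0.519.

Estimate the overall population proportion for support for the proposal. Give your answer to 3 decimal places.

0.378

N = 5638 + 2427 = 8065.
Overall proportion = Σ (Nₕ/N)·p̂ₕ.
Σ Nₕp̂ₕ = 1787.246 + 1259.613 = 3046.859.
3046.859 / 8065 = 0.37779... → 0.378.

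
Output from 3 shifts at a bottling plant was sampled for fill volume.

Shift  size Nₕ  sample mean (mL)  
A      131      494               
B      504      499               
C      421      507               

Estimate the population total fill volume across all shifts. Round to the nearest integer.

529657

Estimate total by summing Nₕ·x̄ₕ over strata.
131·494 + 504·499 + 421·507 = 64714 + 251496 + 213447 = 529657.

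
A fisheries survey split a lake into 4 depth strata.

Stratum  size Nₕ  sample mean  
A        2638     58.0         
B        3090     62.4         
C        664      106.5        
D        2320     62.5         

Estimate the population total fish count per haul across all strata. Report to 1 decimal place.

A: 2638·58.0 = 153004
B: 3090·62.4 = 192816
C: 664·106.5 = 70716
D: 2320·62.5 = 145000
τ̂ = Σ Nₕx̄ₕ = 561536.0.

561536.0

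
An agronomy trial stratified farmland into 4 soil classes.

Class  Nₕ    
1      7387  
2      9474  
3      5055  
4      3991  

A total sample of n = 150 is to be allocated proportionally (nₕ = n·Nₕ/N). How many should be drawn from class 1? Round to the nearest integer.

43

Share of class 1 = 7387/25907 = 0.28514.
Allocate 150 × 0.28514 = 42.770... → 43.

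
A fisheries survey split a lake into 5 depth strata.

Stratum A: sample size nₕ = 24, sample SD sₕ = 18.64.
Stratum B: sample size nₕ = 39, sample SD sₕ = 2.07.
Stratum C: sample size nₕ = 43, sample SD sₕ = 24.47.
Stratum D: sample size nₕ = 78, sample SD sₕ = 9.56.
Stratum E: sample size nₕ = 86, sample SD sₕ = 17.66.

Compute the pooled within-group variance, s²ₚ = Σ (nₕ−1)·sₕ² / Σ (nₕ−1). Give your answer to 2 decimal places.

A: (24−1)·18.64² = 23·347.4496 = 7991.3408
B: (39−1)·2.07² = 38·4.2849 = 162.8262
C: (43−1)·24.47² = 42·598.7809 = 25148.7978
D: (78−1)·9.56² = 77·91.3936 = 7037.3072
E: (86−1)·17.66² = 85·311.8756 = 26509.426
Numerator = 66849.698; denominator = Σ(nₕ−1) = 265.
s²ₚ = 66849.698/265 = 252.2630... → 252.26.

252.26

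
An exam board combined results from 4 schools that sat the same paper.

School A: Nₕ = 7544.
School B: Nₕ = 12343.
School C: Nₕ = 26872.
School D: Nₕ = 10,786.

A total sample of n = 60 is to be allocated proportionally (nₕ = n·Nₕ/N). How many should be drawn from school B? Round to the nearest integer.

N = 7544 + 12343 + 26872 + 10786 = 57545.
n_B = 60·12343/57545 = 12.870... → 13.

13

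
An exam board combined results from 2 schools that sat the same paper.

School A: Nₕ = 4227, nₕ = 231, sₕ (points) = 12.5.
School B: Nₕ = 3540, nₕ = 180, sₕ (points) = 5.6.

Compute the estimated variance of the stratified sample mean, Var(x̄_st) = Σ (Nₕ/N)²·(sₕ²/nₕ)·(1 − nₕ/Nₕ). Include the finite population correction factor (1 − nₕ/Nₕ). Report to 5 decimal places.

N = 7767; Wₕ = Nₕ/N.
school A: (4227/7767)²·12.5²/231·(1 − 231/4227) = 0.18939092
school B: (3540/7767)²·5.6²/180·(1 − 180/3540) = 0.03435101
Sum = 0.22374193 → 0.22374.

0.22374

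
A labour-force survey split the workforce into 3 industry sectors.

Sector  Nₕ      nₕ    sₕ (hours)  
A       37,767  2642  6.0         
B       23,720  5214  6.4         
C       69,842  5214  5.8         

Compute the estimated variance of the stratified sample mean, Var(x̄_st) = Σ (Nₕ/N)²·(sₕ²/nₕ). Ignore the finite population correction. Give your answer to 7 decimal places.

N = 131329; Wₕ = Nₕ/N.
sector A: (37767/131329)²·6.0²/2642 = 0.0011268689
sector B: (23720/131329)²·6.4²/5214 = 0.0002562696
sector C: (69842/131329)²·5.8²/5214 = 0.0018247233
Sum = 0.0032078618 → 0.0032079.

0.0032079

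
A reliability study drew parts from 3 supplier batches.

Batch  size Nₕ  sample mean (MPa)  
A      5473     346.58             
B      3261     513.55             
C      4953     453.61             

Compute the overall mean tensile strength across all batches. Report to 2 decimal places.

N = 13687; weights Wₕ = Nₕ/N = (0.3999, 0.2383, 0.3619).
x̄_st = Σ Wₕ·x̄ₕ = 0.3999·346.58 + 0.2383·513.55 + 0.3619·453.61 ≈ 425.0931...
→ 425.09.

425.09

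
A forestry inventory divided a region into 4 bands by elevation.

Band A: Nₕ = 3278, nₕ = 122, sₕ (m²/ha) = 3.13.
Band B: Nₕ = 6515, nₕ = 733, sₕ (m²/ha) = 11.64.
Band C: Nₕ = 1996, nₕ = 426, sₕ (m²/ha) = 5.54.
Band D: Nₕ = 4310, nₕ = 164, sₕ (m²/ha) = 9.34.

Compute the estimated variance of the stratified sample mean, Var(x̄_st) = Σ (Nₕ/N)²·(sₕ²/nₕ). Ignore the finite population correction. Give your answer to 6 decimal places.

0.072833

N = 16099; Wₕ = Nₕ/N.
band A: (3278/16099)²·3.13²/122 = 0.003329269
band B: (6515/16099)²·11.64²/733 = 0.030271436
band C: (1996/16099)²·5.54²/426 = 0.001107473
band D: (4310/16099)²·9.34²/164 = 0.038124718
Sum = 0.072832897 → 0.072833.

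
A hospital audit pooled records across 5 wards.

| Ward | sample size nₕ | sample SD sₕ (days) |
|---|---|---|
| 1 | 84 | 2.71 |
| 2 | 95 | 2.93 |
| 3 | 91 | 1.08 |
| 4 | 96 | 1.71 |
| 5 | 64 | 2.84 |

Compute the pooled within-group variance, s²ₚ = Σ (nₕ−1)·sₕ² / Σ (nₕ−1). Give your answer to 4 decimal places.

5.4293

1: (84−1)·2.71² = 83·7.3441 = 609.5603
2: (95−1)·2.93² = 94·8.5849 = 806.9806
3: (91−1)·1.08² = 90·1.1664 = 104.976
4: (96−1)·1.71² = 95·2.9241 = 277.7895
5: (64−1)·2.84² = 63·8.0656 = 508.1328
Numerator = 2307.4392; denominator = Σ(nₕ−1) = 425.
s²ₚ = 2307.4392/425 = 5.429269... → 5.4293.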